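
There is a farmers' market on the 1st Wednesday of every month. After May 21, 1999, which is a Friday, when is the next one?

Jun 2, 1999

May 1999 starts on a Saturday, so its 1st Wednesday is May 5, 1999 (4 days in).
That is not after May 21, 1999, so look at Jun 1999.
Jun 1999 starts on a Tuesday, so its 1st Wednesday is Jun 2, 1999 (1 day in).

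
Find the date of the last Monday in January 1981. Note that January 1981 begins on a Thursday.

1981-01-26

January 1981 begins on a Thursday, so the first Monday is January 5 (4 days later).
January 1981 has 31 days. Adding weeks: 5, 12, 19, 26 — the last one ≤ 31 is the 26th.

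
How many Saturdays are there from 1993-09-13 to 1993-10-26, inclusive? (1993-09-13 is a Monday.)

1993-09-13 is a Monday; the first Saturday on or after it is 1993-09-18 (5 days later).
From 1993-09-18 to 1993-10-26: 12 + 26 = 38 days (rest of September, October).
38 ÷ 7 = 5 full weeks with remainder 3, so 5 more Saturdays after the first → 6.

6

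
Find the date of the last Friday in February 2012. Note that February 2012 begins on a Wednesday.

February 24, 2012

February 2012 begins on a Wednesday, so the first Friday is February 3 (2 days later).
February 2012 has 29 days. Adding weeks: 3, 10, 17, 24 — the last one ≤ 29 is the 24th.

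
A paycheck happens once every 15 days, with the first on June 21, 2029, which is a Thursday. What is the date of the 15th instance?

January 17, 2030

The 15th occurrence is 14 intervals after the first: 14 × 15 = 210 days after June 21, 2029.
June has 30 days — 9 days to the end of June leaves 201.
July has 31 days (170 left).
August has 31 days (139 left).
September has 30 days (109 left).
October has 31 days (78 left).
November has 30 days (48 left).
December has 31 days (17 left).
17 days into January → January 17, 2030.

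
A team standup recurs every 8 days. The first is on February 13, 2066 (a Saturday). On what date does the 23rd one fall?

August 8, 2066

The 23rd occurrence is 22 intervals after the first: 22 × 8 = 176 days after February 13, 2066.
February has 28 days — 15 days to the end of February leaves 161.
March has 31 days (130 left).
April has 30 days (100 left).
May has 31 days (69 left).
June has 30 days (39 left).
July has 31 days (8 left).
8 days into August → August 8, 2066.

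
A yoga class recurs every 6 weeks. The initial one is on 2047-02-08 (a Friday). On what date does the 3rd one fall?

2047-05-03

The 3rd occurrence is 2 intervals after the first: 2 × 42 = 84 days after 2047-02-08.
February has 28 days — 20 days to the end of February leaves 64.
March has 31 days (33 left).
April has 30 days (3 left).
3 days into May → 2047-05-03.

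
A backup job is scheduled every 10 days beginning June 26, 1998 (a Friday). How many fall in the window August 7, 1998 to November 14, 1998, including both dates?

Occurrences land 10·i days after June 26, 1998 for i = 0, 1, 2, …
August 7, 1998 is 42 days after the start; 42 ÷ 10 = 4 remainder 2; since the remainder is 2, round up to i = 5. First occurrence in the window: #6 on August 15, 1998 (5×10 = 50 days in).
November 14, 1998 is 141 days after the start; 141 ÷ 10 = 14 remainder 1. Last occurrence in the window: #15 on November 13, 1998.
Occurrences #6 through #15: 10 in total.

10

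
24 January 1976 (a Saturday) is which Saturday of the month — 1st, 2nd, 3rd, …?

Day 24 falls in week ⌈24/7⌉ of the month.
Days 1–7 hold the 1st Saturday, 8–14 the 2nd, 15–21 the 3rd, 22–28 the 4th, 29–31 the 5th.
24 is in the range for the 4th.

4th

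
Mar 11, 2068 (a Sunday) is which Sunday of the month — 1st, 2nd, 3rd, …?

2nd

Day 11 falls in week ⌈11/7⌉ of the month.
Days 1–7 hold the 1st Sunday, 8–14 the 2nd, 15–21 the 3rd, 22–28 the 4th, 29–31 the 5th.
11 is in the range for the 2nd.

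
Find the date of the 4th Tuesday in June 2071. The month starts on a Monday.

June 23, 2071

June 2071 begins on a Monday, so the first Tuesday is June 2 (1 day later).
The 4th Tuesday is 3 weeks later: 2 + 21 = 23.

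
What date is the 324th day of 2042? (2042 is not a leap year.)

November 20, 2042

January has 31 days (324 − 31 = 293 remain).
February has 28 days (293 − 28 = 265 remain).
March has 31 days (265 − 31 = 234 remain).
April has 30 days (234 − 30 = 204 remain).
May has 31 days (204 − 31 = 173 remain).
June has 30 days (173 − 30 = 143 remain).
July has 31 days (143 − 31 = 112 remain).
August has 31 days (112 − 31 = 81 remain).
September has 30 days (81 − 30 = 51 remain).
October has 31 days (51 − 31 = 20 remain).
20 into November → November 20.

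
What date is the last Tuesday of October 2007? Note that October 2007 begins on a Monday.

30 October 2007

October 2007 begins on a Monday, so the first Tuesday is October 2 (1 day later).
October 2007 has 31 days. Adding weeks: 2, 9, 16, 23, 30 — the last one ≤ 31 is the 30th.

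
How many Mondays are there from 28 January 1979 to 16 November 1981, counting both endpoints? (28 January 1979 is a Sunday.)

28 January 1979 is a Sunday; the first Monday on or after it is 29 January 1979 (1 day later).
From 29 January 1979 to 16 November 1981: 336 + 366 + 320 = 1022 days (rest of 1979, 1980, to 16 November 1981 in 1981).
1022 ÷ 7 = 146 full weeks with remainder 0, so 146 more Mondays after the first → 147.

147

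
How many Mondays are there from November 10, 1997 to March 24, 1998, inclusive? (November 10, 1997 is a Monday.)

November 10, 1997 is a Monday; the first Monday on or after it is November 10, 1997.
From November 10, 1997 to March 24, 1998: 20 + 31 + 31 + 28 + 24 = 134 days (rest of November, December, January, February, March).
134 ÷ 7 = 19 full weeks with remainder 1, so 19 more Mondays after the first → 20.

20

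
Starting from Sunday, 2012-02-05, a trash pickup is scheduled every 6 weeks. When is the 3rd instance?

2012-04-29

The 3rd occurrence is 2 intervals after the first: 2 × 42 = 84 days after 2012-02-05.
February has 29 days — 24 days to the end of February leaves 60.
March has 31 days (29 left).
29 days into April → 2012-04-29.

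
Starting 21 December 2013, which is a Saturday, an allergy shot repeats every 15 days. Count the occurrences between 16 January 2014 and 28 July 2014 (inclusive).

Occurrences land 15·i days after 21 December 2013 for i = 0, 1, 2, …
16 January 2014 is 26 days after the start; 26 ÷ 15 = 1 remainder 11; since the remainder is 11, round up to i = 2. First occurrence in the window: #3 on 20 January 2014 (2×15 = 30 days in).
28 July 2014 is 219 days after the start; 219 ÷ 15 = 14 remainder 9. Last occurrence in the window: #15 on 19 July 2014.
Occurrences #3 through #15: 13 in total.

13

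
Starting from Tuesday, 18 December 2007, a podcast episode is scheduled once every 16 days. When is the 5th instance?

The 5th occurrence is 4 intervals after the first: 4 × 16 = 64 days after 18 December 2007.
December has 31 days — 13 days to the end of December leaves 51.
January has 31 days (20 left).
20 days into February → 20 February 2008.

20 February 2008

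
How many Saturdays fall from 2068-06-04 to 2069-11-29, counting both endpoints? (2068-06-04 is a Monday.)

77

2068-06-04 is a Monday; the first Saturday on or after it is 2068-06-09 (5 days later).
From 2068-06-09 to 2069-11-29: 205 + 333 = 538 days (rest of 2068, to 2069-11-29 in 2069).
538 ÷ 7 = 76 full weeks with remainder 6, so 76 more Saturdays after the first → 77.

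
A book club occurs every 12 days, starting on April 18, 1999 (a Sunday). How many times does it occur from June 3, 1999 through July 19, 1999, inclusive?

Occurrences land 12·i days after April 18, 1999 for i = 0, 1, 2, …
June 3, 1999 is 46 days after the start; 46 ÷ 12 = 3 remainder 10; since the remainder is 10, round up to i = 4. First occurrence in the window: #5 on June 5, 1999 (4×12 = 48 days in).
July 19, 1999 is 92 days after the start; 92 ÷ 12 = 7 remainder 8. Last occurrence in the window: #8 on July 11, 1999.
Occurrences #5 through #8: 4 in total.

4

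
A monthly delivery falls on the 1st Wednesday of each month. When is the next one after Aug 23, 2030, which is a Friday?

Sep 4, 2030

Aug 2030 starts on a Thursday, so its 1st Wednesday is Aug 7, 2030 (6 days in).
That is not after Aug 23, 2030, so look at Sep 2030.
Sep 2030 starts on a Sunday, so its 1st Wednesday is Sep 4, 2030 (3 days in).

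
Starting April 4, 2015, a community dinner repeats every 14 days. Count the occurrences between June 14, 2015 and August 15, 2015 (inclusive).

4

Occurrences land 14·i days after April 4, 2015 for i = 0, 1, 2, …
June 14, 2015 is 71 days after the start; 71 ÷ 14 = 5 remainder 1; since the remainder is 1, round up to i = 6. First occurrence in the window: #7 on June 27, 2015 (6×14 = 84 days in).
August 15, 2015 is 133 days after the start; 133 ÷ 14 = 9 remainder 7. Last occurrence in the window: #10 on August 8, 2015.
Occurrences #7 through #10: 4 in total.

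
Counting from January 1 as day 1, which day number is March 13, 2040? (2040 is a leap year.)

73

Days in months before March: 31 + 29 = 60.
Plus 13 days into March → day 73.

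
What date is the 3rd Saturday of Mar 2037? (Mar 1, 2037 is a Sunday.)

Mar 21, 2037

Mar 2037 begins on a Sunday, so the first Saturday is Mar 7 (6 days later).
The 3rd Saturday is 2 weeks later: 7 + 14 = 21.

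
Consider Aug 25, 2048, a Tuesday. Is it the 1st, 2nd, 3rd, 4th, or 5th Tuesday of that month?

Day 25 falls in week ⌈25/7⌉ of the month.
Days 1–7 hold the 1st Tuesday, 8–14 the 2nd, 15–21 the 3rd, 22–28 the 4th, 29–31 the 5th.
25 is in the range for the 4th.

4th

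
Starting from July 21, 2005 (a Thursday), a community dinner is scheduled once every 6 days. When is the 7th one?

The 7th occurrence is 6 intervals after the first: 6 × 6 = 36 days after July 21, 2005.
July has 31 days — 10 days to the end of July leaves 26.
26 days into August → August 26, 2005.

August 26, 2005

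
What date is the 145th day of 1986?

25 May 1986

January has 31 days (145 − 31 = 114 remain).
February has 28 days (114 − 28 = 86 remain).
March has 31 days (86 − 31 = 55 remain).
April has 30 days (55 − 30 = 25 remain).
25 into May → May 25.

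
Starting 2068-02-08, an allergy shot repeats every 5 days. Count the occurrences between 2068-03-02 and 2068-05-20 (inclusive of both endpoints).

Occurrences land 5·i days after 2068-02-08 for i = 0, 1, 2, …
2068-03-02 is 23 days after the start; 23 ÷ 5 = 4 remainder 3; since the remainder is 3, round up to i = 5. First occurrence in the window: #6 on 2068-03-04 (5×5 = 25 days in).
2068-05-20 is 102 days after the start; 102 ÷ 5 = 20 remainder 2. Last occurrence in the window: #21 on 2068-05-18.
Occurrences #6 through #21: 16 in total.

16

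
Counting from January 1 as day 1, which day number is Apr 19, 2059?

109

Days in months before Apr: 31 + 28 + 31 = 90.
Plus 19 days into Apr → day 109.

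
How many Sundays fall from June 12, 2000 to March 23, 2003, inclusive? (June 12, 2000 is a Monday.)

June 12, 2000 is a Monday; the first Sunday on or after it is June 18, 2000 (6 days later).
From June 18, 2000 to March 23, 2003: 196 + 365 + 365 + 82 = 1008 days (rest of 2000, 2001, 2002, to March 23, 2003 in 2003).
1008 ÷ 7 = 144 full weeks with remainder 0, so 144 more Sundays after the first → 145.

145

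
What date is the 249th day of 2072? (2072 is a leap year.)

Sep 5, 2072

Jan has 31 days (249 − 31 = 218 remain).
Feb has 29 days (218 − 29 = 189 remain).
Mar has 31 days (189 − 31 = 158 remain).
Apr has 30 days (158 − 30 = 128 remain).
May has 31 days (128 − 31 = 97 remain).
Jun has 30 days (97 − 30 = 67 remain).
Jul has 31 days (67 − 31 = 36 remain).
Aug has 31 days (36 − 31 = 5 remain).
5 into Sep → Sep 5.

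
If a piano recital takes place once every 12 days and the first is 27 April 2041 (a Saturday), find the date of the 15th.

12 October 2041

The 15th occurrence is 14 intervals after the first: 14 × 12 = 168 days after 27 April 2041.
April has 30 days — 3 days to the end of April leaves 165.
May has 31 days (134 left).
June has 30 days (104 left).
July has 31 days (73 left).
August has 31 days (42 left).
September has 30 days (12 left).
12 days into October → 12 October 2041.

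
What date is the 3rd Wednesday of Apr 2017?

Apr 19, 2017

The first Wednesday of Apr 2017 is Apr 5.
The 3rd Wednesday is 2 weeks later: 5 + 14 = 19.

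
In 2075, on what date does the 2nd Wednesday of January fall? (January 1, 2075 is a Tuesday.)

January 9, 2075

January 2075 begins on a Tuesday, so the first Wednesday is January 2 (1 day later).
The 2nd Wednesday is 1 weeks later: 2 + 7 = 9.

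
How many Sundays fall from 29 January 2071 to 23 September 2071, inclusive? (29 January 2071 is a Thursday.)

29 January 2071 is a Thursday; the first Sunday on or after it is 1 February 2071 (3 days later).
From 1 February 2071 to 23 September 2071: 27 + 31 + 30 + 31 + 30 + 31 + 31 + 23 = 234 days (rest of February, March, April, May, June, July, August, September).
234 ÷ 7 = 33 full weeks with remainder 3, so 33 more Sundays after the first → 34.

34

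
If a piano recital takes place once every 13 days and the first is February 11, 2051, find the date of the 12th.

The 12th occurrence is 11 intervals after the first: 11 × 13 = 143 days after February 11, 2051.
February has 28 days — 17 days to the end of February leaves 126.
March has 31 days (95 left).
April has 30 days (65 left).
May has 31 days (34 left).
June has 30 days (4 left).
4 days into July → July 4, 2051.

July 4, 2051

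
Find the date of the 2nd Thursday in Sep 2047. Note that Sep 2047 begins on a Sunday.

Sep 12, 2047

Sep 2047 begins on a Sunday, so the first Thursday is Sep 5 (4 days later).
The 2nd Thursday is 1 weeks later: 5 + 7 = 12.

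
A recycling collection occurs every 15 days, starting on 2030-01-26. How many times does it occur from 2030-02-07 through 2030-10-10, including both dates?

Occurrences land 15·i days after 2030-01-26 for i = 0, 1, 2, …
2030-02-07 is 12 days after the start; 12 ÷ 15 = 0 remainder 12; since the remainder is 12, round up to i = 1. First occurrence in the window: #2 on 2030-02-10 (1×15 = 15 days in).
2030-10-10 is 257 days after the start; 257 ÷ 15 = 17 remainder 2. Last occurrence in the window: #18 on 2030-10-08.
Occurrences #2 through #18: 17 in total.

17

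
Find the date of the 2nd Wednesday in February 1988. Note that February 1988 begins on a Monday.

February 1988 begins on a Monday, so the first Wednesday is February 3 (2 days later).
The 2nd Wednesday is 1 weeks later: 3 + 7 = 10.

10 February 1988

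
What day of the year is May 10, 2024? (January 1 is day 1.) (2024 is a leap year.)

131

Days in months before May: 31 + 29 + 31 + 30 = 121.
Plus 10 days into May → day 131.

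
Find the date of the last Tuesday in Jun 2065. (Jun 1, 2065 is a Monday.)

Jun 2065 begins on a Monday, so the first Tuesday is Jun 2 (1 day later).
Jun 2065 has 30 days. Adding weeks: 2, 9, 16, 23, 30 — the last one ≤ 30 is the 30th.

Jun 30, 2065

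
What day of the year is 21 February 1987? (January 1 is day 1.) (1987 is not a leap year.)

Days in months before February: 31 = 31.
Plus 21 days into February → day 52.

52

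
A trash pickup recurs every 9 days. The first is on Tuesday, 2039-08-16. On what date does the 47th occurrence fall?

The 47th occurrence is 46 intervals after the first: 46 × 9 = 414 days after 2039-08-16.
August has 31 days — 15 days to the end of August leaves 399.
September has 30 days (369 left).
October has 31 days (338 left).
November has 30 days (308 left).
December has 31 days (277 left).
January has 31 days (246 left).
February has 29 days (217 left).
March has 31 days (186 left).
April has 30 days (156 left).
May has 31 days (125 left).
June has 30 days (95 left).
July has 31 days (64 left).
August has 31 days (33 left).
September has 30 days (3 left).
3 days into October → 2040-10-03.

2040-10-03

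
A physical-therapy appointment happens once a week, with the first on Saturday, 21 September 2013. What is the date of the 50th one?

The 50th occurrence is 49 intervals after the first: 49 × 7 = 343 days after 21 September 2013.
September has 30 days — 9 days to the end of September leaves 334.
October has 31 days (303 left).
November has 30 days (273 left).
December has 31 days (242 left).
January has 31 days (211 left).
February has 28 days (183 left).
March has 31 days (152 left).
April has 30 days (122 left).
May has 31 days (91 left).
June has 30 days (61 left).
July has 31 days (30 left).
30 days into August → 30 August 2014.

30 August 2014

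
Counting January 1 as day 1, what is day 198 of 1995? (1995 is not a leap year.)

17 July 1995

January has 31 days (198 − 31 = 167 remain).
February has 28 days (167 − 28 = 139 remain).
March has 31 days (139 − 31 = 108 remain).
April has 30 days (108 − 30 = 78 remain).
May has 31 days (78 − 31 = 47 remain).
June has 30 days (47 − 30 = 17 remain).
17 into July → July 17.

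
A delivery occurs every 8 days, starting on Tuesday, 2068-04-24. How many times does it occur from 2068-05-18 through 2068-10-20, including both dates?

Occurrences land 8·i days after 2068-04-24 for i = 0, 1, 2, …
2068-05-18 is 24 days after the start; 24 ÷ 8 = 3 remainder 0. First occurrence in the window: #4 on 2068-05-18 (3×8 = 24 days in).
2068-10-20 is 179 days after the start; 179 ÷ 8 = 22 remainder 3. Last occurrence in the window: #23 on 2068-10-17.
Occurrences #4 through #23: 20 in total.

20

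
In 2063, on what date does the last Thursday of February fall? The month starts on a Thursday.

February 22, 2063

February 2063 begins on a Thursday, so the first Thursday is February 1.
February 2063 has 28 days. Adding weeks: 1, 8, 15, 22 — the last one ≤ 28 is the 22nd.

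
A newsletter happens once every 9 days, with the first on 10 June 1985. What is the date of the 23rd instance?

25 December 1985

The 23rd occurrence is 22 intervals after the first: 22 × 9 = 198 days after 10 June 1985.
June has 30 days — 20 days to the end of June leaves 178.
July has 31 days (147 left).
August has 31 days (116 left).
September has 30 days (86 left).
October has 31 days (55 left).
November has 30 days (25 left).
25 days into December → 25 December 1985.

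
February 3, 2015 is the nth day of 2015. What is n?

Days in months before February: 31 = 31.
Plus 3 days into February → day 34.

34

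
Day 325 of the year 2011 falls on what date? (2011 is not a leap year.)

21 November 2011

January has 31 days (325 − 31 = 294 remain).
February has 28 days (294 − 28 = 266 remain).
March has 31 days (266 − 31 = 235 remain).
April has 30 days (235 − 30 = 205 remain).
May has 31 days (205 − 31 = 174 remain).
June has 30 days (174 − 30 = 144 remain).
July has 31 days (144 − 31 = 113 remain).
August has 31 days (113 − 31 = 82 remain).
September has 30 days (82 − 30 = 52 remain).
October has 31 days (52 − 31 = 21 remain).
21 into November → November 21.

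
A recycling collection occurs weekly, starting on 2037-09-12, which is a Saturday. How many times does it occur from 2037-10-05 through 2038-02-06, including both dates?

Occurrences land 7·i days after 2037-09-12 for i = 0, 1, 2, …
2037-10-05 is 23 days after the start; 23 ÷ 7 = 3 remainder 2; since the remainder is 2, round up to i = 4. First occurrence in the window: #5 on 2037-10-10 (4×7 = 28 days in).
2038-02-06 is 147 days after the start; 147 ÷ 7 = 21 remainder 0. Last occurrence in the window: #22 on 2038-02-06.
Occurrences #5 through #22: 18 in total.

18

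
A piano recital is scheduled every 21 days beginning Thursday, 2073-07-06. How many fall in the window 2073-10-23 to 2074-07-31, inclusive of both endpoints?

13

Occurrences land 21·i days after 2073-07-06 for i = 0, 1, 2, …
2073-10-23 is 109 days after the start; 109 ÷ 21 = 5 remainder 4; since the remainder is 4, round up to i = 6. First occurrence in the window: #7 on 2073-11-09 (6×21 = 126 days in).
2074-07-31 is 390 days after the start; 390 ÷ 21 = 18 remainder 12. Last occurrence in the window: #19 on 2074-07-19.
Occurrences #7 through #19: 13 in total.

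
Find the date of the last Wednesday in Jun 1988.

Jun 29, 1988

The first Wednesday of Jun 1988 is Jun 1.
Jun 1988 has 30 days. Adding weeks: 1, 8, 15, 22, 29 — the last one ≤ 30 is the 29th.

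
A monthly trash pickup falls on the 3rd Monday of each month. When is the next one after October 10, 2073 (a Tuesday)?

October 2073 starts on a Sunday; its first Monday is the 2nd, so the 3rd Monday is the 16th — October 16, 2073.
October 16, 2073 is after October 10, 2073, so that is the next one.

October 16, 2073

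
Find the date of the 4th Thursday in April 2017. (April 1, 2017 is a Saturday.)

2017-04-27

April 2017 begins on a Saturday, so the first Thursday is April 6 (5 days later).
The 4th Thursday is 3 weeks later: 6 + 21 = 27.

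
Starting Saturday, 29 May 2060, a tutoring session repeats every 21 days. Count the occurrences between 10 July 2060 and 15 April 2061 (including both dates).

14

Occurrences land 21·i days after 29 May 2060 for i = 0, 1, 2, …
10 July 2060 is 42 days after the start; 42 ÷ 21 = 2 remainder 0. First occurrence in the window: #3 on 10 July 2060 (2×21 = 42 days in).
15 April 2061 is 321 days after the start; 321 ÷ 21 = 15 remainder 6. Last occurrence in the window: #16 on 9 April 2061.
Occurrences #3 through #16: 14 in total.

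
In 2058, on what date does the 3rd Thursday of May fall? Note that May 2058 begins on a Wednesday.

May 2058 begins on a Wednesday, so the first Thursday is May 2 (1 day later).
The 3rd Thursday is 2 weeks later: 2 + 14 = 16.

May 16, 2058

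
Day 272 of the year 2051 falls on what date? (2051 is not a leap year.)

Jan has 31 days (272 − 31 = 241 remain).
Feb has 28 days (241 − 28 = 213 remain).
Mar has 31 days (213 − 31 = 182 remain).
Apr has 30 days (182 − 30 = 152 remain).
May has 31 days (152 − 31 = 121 remain).
Jun has 30 days (121 − 30 = 91 remain).
Jul has 31 days (91 − 31 = 60 remain).
Aug has 31 days (60 − 31 = 29 remain).
29 into Sep → Sep 29.

Sep 29, 2051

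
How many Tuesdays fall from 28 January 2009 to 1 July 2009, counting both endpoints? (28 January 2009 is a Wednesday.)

28 January 2009 is a Wednesday; the first Tuesday on or after it is 3 February 2009 (6 days later).
From 3 February 2009 to 1 July 2009: 25 + 31 + 30 + 31 + 30 + 1 = 148 days (rest of February, March, April, May, June, July).
148 ÷ 7 = 21 full weeks with remainder 1, so 21 more Tuesdays after the first → 22.

22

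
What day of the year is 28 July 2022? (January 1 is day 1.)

209

Days in months before July: 31 + 28 + 31 + 30 + 31 + 30 = 181.
Plus 28 days into July → day 209.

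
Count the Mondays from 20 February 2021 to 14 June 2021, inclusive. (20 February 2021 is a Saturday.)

17

20 February 2021 is a Saturday; the first Monday on or after it is 22 February 2021 (2 days later).
From 22 February 2021 to 14 June 2021: 6 + 31 + 30 + 31 + 14 = 112 days (rest of February, March, April, May, June).
112 ÷ 7 = 16 full weeks with remainder 0, so 16 more Mondays after the first → 17.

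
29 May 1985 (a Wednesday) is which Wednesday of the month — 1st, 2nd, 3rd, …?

5th

Day 29 falls in week ⌈29/7⌉ of the month.
Days 1–7 hold the 1st Wednesday, 8–14 the 2nd, 15–21 the 3rd, 22–28 the 4th, 29–31 the 5th.
29 is in the range for the 5th.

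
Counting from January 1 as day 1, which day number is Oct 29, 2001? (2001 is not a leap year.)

302

Days in months before Oct: 31 + 28 + 31 + 30 + 31 + 30 + 31 + 31 + 30 = 273.
Plus 29 days into Oct → day 302.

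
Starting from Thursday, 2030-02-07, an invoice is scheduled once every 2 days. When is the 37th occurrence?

The 37th occurrence is 36 intervals after the first: 36 × 2 = 72 days after 2030-02-07.
February has 28 days — 21 days to the end of February leaves 51.
March has 31 days (20 left).
20 days into April → 2030-04-20.

2030-04-20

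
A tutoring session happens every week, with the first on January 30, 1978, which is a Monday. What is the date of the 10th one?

The 10th occurrence is 9 intervals after the first: 9 × 7 = 63 days after January 30, 1978.
January has 31 days — 1 day to the end of January leaves 62.
February has 28 days (34 left).
March has 31 days (3 left).
3 days into April → April 3, 1978.

April 3, 1978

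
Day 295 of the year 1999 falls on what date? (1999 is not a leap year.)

Oct 22, 1999

Jan has 31 days (295 − 31 = 264 remain).
Feb has 28 days (264 − 28 = 236 remain).
Mar has 31 days (236 − 31 = 205 remain).
Apr has 30 days (205 − 30 = 175 remain).
May has 31 days (175 − 31 = 144 remain).
Jun has 30 days (144 − 30 = 114 remain).
Jul has 31 days (114 − 31 = 83 remain).
Aug has 31 days (83 − 31 = 52 remain).
Sep has 30 days (52 − 30 = 22 remain).
22 into Oct → Oct 22.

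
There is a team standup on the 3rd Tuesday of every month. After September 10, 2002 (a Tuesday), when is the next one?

September 17, 2002

September 2002 starts on a Sunday; its first Tuesday is the 3rd, so the 3rd Tuesday is the 17th — September 17, 2002.
September 17, 2002 is after September 10, 2002, so that is the next one.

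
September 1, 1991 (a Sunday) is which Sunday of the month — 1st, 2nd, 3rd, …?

Day 1 falls in week ⌈1/7⌉ of the month.
Days 1–7 hold the 1st Sunday, 8–14 the 2nd, 15–21 the 3rd, 22–28 the 4th, 29–31 the 5th.
1 is in the range for the 1st.

1st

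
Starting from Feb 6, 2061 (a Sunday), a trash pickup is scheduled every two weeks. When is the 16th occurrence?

Sep 4, 2061

The 16th occurrence is 15 intervals after the first: 15 × 14 = 210 days after Feb 6, 2061.
Feb has 28 days — 22 days to the end of Feb leaves 188.
Mar has 31 days (157 left).
Apr has 30 days (127 left).
May has 31 days (96 left).
Jun has 30 days (66 left).
Jul has 31 days (35 left).
Aug has 31 days (4 left).
4 days into Sep → Sep 4, 2061.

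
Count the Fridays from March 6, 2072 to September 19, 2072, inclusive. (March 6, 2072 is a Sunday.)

March 6, 2072 is a Sunday; the first Friday on or after it is March 11, 2072 (5 days later).
From March 11, 2072 to September 19, 2072: 20 + 30 + 31 + 30 + 31 + 31 + 19 = 192 days (rest of March, April, May, June, July, August, September).
192 ÷ 7 = 27 full weeks with remainder 3, so 27 more Fridays after the first → 28.

28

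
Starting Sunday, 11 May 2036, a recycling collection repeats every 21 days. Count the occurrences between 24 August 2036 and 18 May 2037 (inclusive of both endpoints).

Occurrences land 21·i days after 11 May 2036 for i = 0, 1, 2, …
24 August 2036 is 105 days after the start; 105 ÷ 21 = 5 remainder 0. First occurrence in the window: #6 on 24 August 2036 (5×21 = 105 days in).
18 May 2037 is 372 days after the start; 372 ÷ 21 = 17 remainder 15. Last occurrence in the window: #18 on 3 May 2037.
Occurrences #6 through #18: 13 in total.

13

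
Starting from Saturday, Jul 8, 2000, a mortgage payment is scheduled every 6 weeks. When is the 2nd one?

The 2nd occurrence is 1 interval after the first: 1 × 42 = 42 days after Jul 8, 2000.
Jul has 31 days — 23 days to the end of Jul leaves 19.
19 days into Aug → Aug 19, 2000.

Aug 19, 2000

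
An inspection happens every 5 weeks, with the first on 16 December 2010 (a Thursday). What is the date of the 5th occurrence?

5 May 2011

The 5th occurrence is 4 intervals after the first: 4 × 35 = 140 days after 16 December 2010.
December has 31 days — 15 days to the end of December leaves 125.
January has 31 days (94 left).
February has 28 days (66 left).
March has 31 days (35 left).
April has 30 days (5 left).
5 days into May → 5 May 2011.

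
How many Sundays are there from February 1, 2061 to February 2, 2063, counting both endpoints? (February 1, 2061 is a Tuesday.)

104

February 1, 2061 is a Tuesday; the first Sunday on or after it is February 6, 2061 (5 days later).
From February 6, 2061 to February 2, 2063: 328 + 365 + 33 = 726 days (rest of 2061, 2062, to February 2, 2063 in 2063).
726 ÷ 7 = 103 full weeks with remainder 5, so 103 more Sundays after the first → 104.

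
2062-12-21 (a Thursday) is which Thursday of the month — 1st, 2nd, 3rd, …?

Day 21 falls in week ⌈21/7⌉ of the month.
Days 1–7 hold the 1st Thursday, 8–14 the 2nd, 15–21 the 3rd, 22–28 the 4th, 29–31 the 5th.
21 is in the range for the 3rd.

3rd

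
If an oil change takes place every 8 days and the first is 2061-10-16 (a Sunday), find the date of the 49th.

The 49th occurrence is 48 intervals after the first: 48 × 8 = 384 days after 2061-10-16.
October has 31 days — 15 days to the end of October leaves 369.
November has 30 days (339 left).
December has 31 days (308 left).
January has 31 days (277 left).
February has 28 days (249 left).
March has 31 days (218 left).
April has 30 days (188 left).
May has 31 days (157 left).
June has 30 days (127 left).
July has 31 days (96 left).
August has 31 days (65 left).
September has 30 days (35 left).
October has 31 days (4 left).
4 days into November → 2062-11-04.

2062-11-04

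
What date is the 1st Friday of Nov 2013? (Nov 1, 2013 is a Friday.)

Nov 2013 begins on a Friday, so the first Friday is Nov 1.

Nov 1, 2013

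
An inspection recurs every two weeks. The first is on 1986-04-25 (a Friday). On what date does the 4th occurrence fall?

1986-06-06

The 4th occurrence is 3 intervals after the first: 3 × 14 = 42 days after 1986-04-25.
April has 30 days — 5 days to the end of April leaves 37.
May has 31 days (6 left).
6 days into June → 1986-06-06.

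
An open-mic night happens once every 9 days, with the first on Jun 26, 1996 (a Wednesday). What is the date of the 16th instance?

The 16th occurrence is 15 intervals after the first: 15 × 9 = 135 days after Jun 26, 1996.
Jun has 30 days — 4 days to the end of Jun leaves 131.
Jul has 31 days (100 left).
Aug has 31 days (69 left).
Sep has 30 days (39 left).
Oct has 31 days (8 left).
8 days into Nov → Nov 8, 1996.

Nov 8, 1996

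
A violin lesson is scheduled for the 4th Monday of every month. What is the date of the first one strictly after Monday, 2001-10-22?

2001-11-26

October 2001 starts on a Monday; its first Monday is the 1st, so the 4th Monday is the 22nd — 2001-10-22.
That is not after 2001-10-22, so look at November 2001.
November 2001 starts on a Thursday; its first Monday is the 5th, so the 4th Monday is the 26th — 2001-11-26.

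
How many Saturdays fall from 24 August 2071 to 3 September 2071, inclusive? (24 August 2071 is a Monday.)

1

24 August 2071 is a Monday; the first Saturday on or after it is 29 August 2071 (5 days later).
From 29 August 2071 to 3 September 2071: 2 + 3 = 5 days (rest of August, September).
5 ÷ 7 = 0 full weeks with remainder 5, so 0 more Saturdays after the first → 1.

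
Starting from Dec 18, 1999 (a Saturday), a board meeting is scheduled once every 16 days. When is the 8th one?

Apr 8, 2000

The 8th occurrence is 7 intervals after the first: 7 × 16 = 112 days after Dec 18, 1999.
Dec has 31 days — 13 days to the end of Dec leaves 99.
Jan has 31 days (68 left).
Feb has 29 days (39 left).
Mar has 31 days (8 left).
8 days into Apr → Apr 8, 2000.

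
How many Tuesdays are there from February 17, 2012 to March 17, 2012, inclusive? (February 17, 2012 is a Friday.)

4

February 17, 2012 is a Friday; the first Tuesday on or after it is February 21, 2012 (4 days later).
From February 21, 2012 to March 17, 2012: 8 + 17 = 25 days (rest of February, March).
25 ÷ 7 = 3 full weeks with remainder 4, so 3 more Tuesdays after the first → 4.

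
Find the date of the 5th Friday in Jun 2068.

Jun 2068 begins on a Friday, so the first Friday is Jun 1.
The 5th Friday is 4 weeks later: 1 + 28 = 29.

Jun 29, 2068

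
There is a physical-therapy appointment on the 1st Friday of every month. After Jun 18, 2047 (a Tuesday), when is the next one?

Jul 5, 2047

Jun 2047 starts on a Saturday, so its 1st Friday is Jun 7, 2047 (6 days in).
That is not after Jun 18, 2047, so look at Jul 2047.
Jul 2047 starts on a Monday, so its 1st Friday is Jul 5, 2047 (4 days in).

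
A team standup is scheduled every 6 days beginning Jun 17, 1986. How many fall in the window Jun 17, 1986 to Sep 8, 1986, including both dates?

14

Occurrences land 6·i days after Jun 17, 1986 for i = 0, 1, 2, …
The window opens on the start date, so the first occurrence inside is #1 on Jun 17, 1986.
Sep 8, 1986 is 83 days after the start; 83 ÷ 6 = 13 remainder 5. Last occurrence in the window: #14 on Sep 3, 1986.
Occurrences #1 through #14: 14 in total.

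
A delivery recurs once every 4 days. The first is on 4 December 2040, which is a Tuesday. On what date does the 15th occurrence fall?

The 15th occurrence is 14 intervals after the first: 14 × 4 = 56 days after 4 December 2040.
December has 31 days — 27 days to the end of December leaves 29.
29 days into January → 29 January 2041.

29 January 2041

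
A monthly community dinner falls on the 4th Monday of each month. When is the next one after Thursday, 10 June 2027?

June 2027 starts on a Tuesday; its first Monday is the 7th, so the 4th Monday is the 28th — 28 June 2027.
28 June 2027 is after 10 June 2027, so that is the next one.

28 June 2027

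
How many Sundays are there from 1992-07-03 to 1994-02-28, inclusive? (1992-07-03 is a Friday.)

87

1992-07-03 is a Friday; the first Sunday on or after it is 1992-07-05 (2 days later).
From 1992-07-05 to 1994-02-28: 179 + 365 + 59 = 603 days (rest of 1992, 1993, to 1994-02-28 in 1994).
603 ÷ 7 = 86 full weeks with remainder 1, so 86 more Sundays after the first → 87.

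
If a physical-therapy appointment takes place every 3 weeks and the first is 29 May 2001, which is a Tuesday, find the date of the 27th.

The 27th occurrence is 26 intervals after the first: 26 × 21 = 546 days after 29 May 2001.
May has 31 days — 2 days to the end of May leaves 544.
From end of May to end of 2001 is 214 days (330 left).
January has 31 days (299 left).
February has 28 days (271 left).
March has 31 days (240 left).
April has 30 days (210 left).
May has 31 days (179 left).
June has 30 days (149 left).
July has 31 days (118 left).
August has 31 days (87 left).
September has 30 days (57 left).
October has 31 days (26 left).
26 days into November → 26 November 2002.

26 November 2002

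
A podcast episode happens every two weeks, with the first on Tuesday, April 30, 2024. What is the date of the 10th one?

September 3, 2024

The 10th occurrence is 9 intervals after the first: 9 × 14 = 126 days after April 30, 2024.
April has 30 days — 0 days to the end of April leaves 126.
May has 31 days (95 left).
June has 30 days (65 left).
July has 31 days (34 left).
August has 31 days (3 left).
3 days into September → September 3, 2024.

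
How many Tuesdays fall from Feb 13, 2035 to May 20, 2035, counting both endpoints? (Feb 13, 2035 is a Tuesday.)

14

Feb 13, 2035 is a Tuesday; the first Tuesday on or after it is Feb 13, 2035.
From Feb 13, 2035 to May 20, 2035: 15 + 31 + 30 + 20 = 96 days (rest of Feb, Mar, Apr, May).
96 ÷ 7 = 13 full weeks with remainder 5, so 13 more Tuesdays after the first → 14.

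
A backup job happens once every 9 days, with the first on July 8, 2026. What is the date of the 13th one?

The 13th occurrence is 12 intervals after the first: 12 × 9 = 108 days after July 8, 2026.
July has 31 days — 23 days to the end of July leaves 85.
August has 31 days (54 left).
September has 30 days (24 left).
24 days into October → October 24, 2026.

October 24, 2026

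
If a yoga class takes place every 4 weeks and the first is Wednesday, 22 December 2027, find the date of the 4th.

15 March 2028

The 4th occurrence is 3 intervals after the first: 3 × 28 = 84 days after 22 December 2027.
December has 31 days — 9 days to the end of December leaves 75.
January has 31 days (44 left).
February has 29 days (15 left).
15 days into March → 15 March 2028.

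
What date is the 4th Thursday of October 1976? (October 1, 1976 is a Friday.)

October 28, 1976

October 1976 begins on a Friday, so the first Thursday is October 7 (6 days later).
The 4th Thursday is 3 weeks later: 7 + 21 = 28.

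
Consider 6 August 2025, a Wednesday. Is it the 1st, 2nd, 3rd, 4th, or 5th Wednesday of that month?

Day 6 falls in week ⌈6/7⌉ of the month.
Days 1–7 hold the 1st Wednesday, 8–14 the 2nd, 15–21 the 3rd, 22–28 the 4th, 29–31 the 5th.
6 is in the range for the 1st.

1st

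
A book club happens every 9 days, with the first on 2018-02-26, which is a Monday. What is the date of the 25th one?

2018-09-30

The 25th occurrence is 24 intervals after the first: 24 × 9 = 216 days after 2018-02-26.
February has 28 days — 2 days to the end of February leaves 214.
March has 31 days (183 left).
April has 30 days (153 left).
May has 31 days (122 left).
June has 30 days (92 left).
July has 31 days (61 left).
August has 31 days (30 left).
30 days into September → 2018-09-30.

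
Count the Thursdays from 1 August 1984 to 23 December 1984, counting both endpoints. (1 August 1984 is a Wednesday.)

21

1 August 1984 is a Wednesday; the first Thursday on or after it is 2 August 1984 (1 day later).
From 2 August 1984 to 23 December 1984: 29 + 30 + 31 + 30 + 23 = 143 days (rest of August, September, October, November, December).
143 ÷ 7 = 20 full weeks with remainder 3, so 20 more Thursdays after the first → 21.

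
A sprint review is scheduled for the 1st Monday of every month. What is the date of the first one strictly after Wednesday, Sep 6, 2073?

Sep 2073 starts on a Friday, so its 1st Monday is Sep 4, 2073 (3 days in).
That is not after Sep 6, 2073, so look at Oct 2073.
Oct 2073 starts on a Sunday, so its 1st Monday is Oct 2, 2073 (1 day in).

Oct 2, 2073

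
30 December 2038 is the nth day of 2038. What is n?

364

Days in months before December: 31 + 28 + 31 + 30 + 31 + 30 + 31 + 31 + 30 + 31 + 30 = 334.
Plus 30 days into December → day 364.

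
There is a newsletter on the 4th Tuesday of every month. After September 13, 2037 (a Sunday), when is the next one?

September 2037 starts on a Tuesday; its first Tuesday is the 1st, so the 4th Tuesday is the 22nd — September 22, 2037.
September 22, 2037 is after September 13, 2037, so that is the next one.

September 22, 2037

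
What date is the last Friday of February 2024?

February 23, 2024

February 2024 begins on a Thursday, so the first Friday is February 2 (1 day later).
February 2024 has 29 days. Adding weeks: 2, 9, 16, 23 — the last one ≤ 29 is the 23rd.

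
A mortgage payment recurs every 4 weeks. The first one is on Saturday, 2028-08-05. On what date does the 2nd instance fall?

2028-09-02

The 2nd occurrence is 1 interval after the first: 1 × 28 = 28 days after 2028-08-05.
August has 31 days — 26 days to the end of August leaves 2.
2 days into September → 2028-09-02.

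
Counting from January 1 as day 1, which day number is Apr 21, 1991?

Days in months before Apr: 31 + 28 + 31 = 90.
Plus 21 days into Apr → day 111.

111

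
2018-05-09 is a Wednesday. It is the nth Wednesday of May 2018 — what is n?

2nd

Day 9 falls in week ⌈9/7⌉ of the month.
Days 1–7 hold the 1st Wednesday, 8–14 the 2nd, 15–21 the 3rd, 22–28 the 4th, 29–31 the 5th.
9 is in the range for the 2nd.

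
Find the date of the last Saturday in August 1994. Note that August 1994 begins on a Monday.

27 August 1994

August 1994 begins on a Monday, so the first Saturday is August 6 (5 days later).
August 1994 has 31 days. Adding weeks: 6, 13, 20, 27 — the last one ≤ 31 is the 27th.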